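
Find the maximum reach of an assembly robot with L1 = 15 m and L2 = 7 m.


Given: L1 = 15 m, L2 = 7 m
For a 2-link planar arm, max reach = L1 + L2 (fully extended)
Max reach = 15 + 7
Max reach = 22 m

22 m


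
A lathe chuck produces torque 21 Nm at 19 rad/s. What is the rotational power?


Given: tau = 21 Nm, omega = 19 rad/s
Using P = tau * omega
P = 21 * 19
P = 399 W

399 W


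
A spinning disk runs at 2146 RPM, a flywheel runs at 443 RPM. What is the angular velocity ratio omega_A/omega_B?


Given: RPM_A = 2146, RPM_B = 443
omega = 2*pi*RPM/60, so omega_A/omega_B = RPM_A / RPM_B
omega_A/omega_B = 2146 / 443
omega_A/omega_B = 2146/443

2146/443


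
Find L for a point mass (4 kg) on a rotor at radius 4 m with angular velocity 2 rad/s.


Given: m = 4 kg, r = 4 m, omega = 2 rad/s
For a point mass: I = m*r^2
I = 4*4^2 = 4*16 = 64
L = I*omega = 64*2
L = 128 kg*m^2/s

128 kg*m^2/s


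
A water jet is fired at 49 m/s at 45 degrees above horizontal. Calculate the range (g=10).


Given: v0 = 49 m/s, theta = 45 deg, g = 10 m/s^2
sin(2*45) = sin(90) = 1
Using R = v0^2 * sin(2*theta) / g
R = 49^2 * 1 / 10
R = 2401 / 10
R = 2401/10 m

2401/10 m


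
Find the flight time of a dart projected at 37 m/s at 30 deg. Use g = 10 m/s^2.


Given: v0 = 37 m/s, theta = 30 deg, g = 10 m/s^2
sin(30) = 1/2
Using T = 2*v0*sin(theta) / g
T = 2*37*1/2 / 10
T = 37 / 10
T = 37/10 s

37/10 s


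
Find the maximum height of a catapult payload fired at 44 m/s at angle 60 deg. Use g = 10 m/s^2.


Given: v0 = 44 m/s, theta = 60 deg, g = 10 m/s^2
sin^2(60) = 3/4
Using H = v0^2 * sin^2(theta) / (2*g)
H = 44^2 * 3/4 / (2*10)
H = 1936 * 3/4 / 20
H = 1452 / 20
H = 363/5 m

363/5 m


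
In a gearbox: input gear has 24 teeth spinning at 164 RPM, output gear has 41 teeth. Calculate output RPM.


Given: N1 = 24 teeth, w1 = 164 RPM, N2 = 41 teeth
Using N1*w1 = N2*w2
w2 = N1*w1 / N2
w2 = 24*164 / 41
w2 = 3936 / 41
w2 = 96 RPM

96 RPM


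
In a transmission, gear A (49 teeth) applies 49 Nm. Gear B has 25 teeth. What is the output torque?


Given: N1 = 49, N2 = 25, T1 = 49 Nm
Using T2/T1 = N2/N1
T2 = T1 * N2 / N1
T2 = 49 * 25 / 49
T2 = 1225 / 49
T2 = 25 Nm

25 Nm


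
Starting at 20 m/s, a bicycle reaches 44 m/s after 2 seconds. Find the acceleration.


Given: initial velocity v0 = 20 m/s, final velocity v = 44 m/s, time t = 2 s
Using a = (v - v0) / t
a = (44 - 20) / 2
a = 24 / 2
a = 12 m/s^2

12 m/s^2


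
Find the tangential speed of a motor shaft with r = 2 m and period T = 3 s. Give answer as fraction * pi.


Given: radius r = 2 m, period T = 3 s
Using v = 2*pi*r / T
v = 2*pi*2 / 3
v = 4*pi / 3
v = 4/3*pi m/s

4/3*pi m/s


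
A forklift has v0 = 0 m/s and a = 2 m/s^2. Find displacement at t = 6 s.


Given: v0 = 0 m/s, a = 2 m/s^2, t = 6 s
Using s = v0*t + (1/2)*a*t^2
s = 0*6 + (1/2)*2*6^2
s = 0 + (1/2)*72
s = 0 + 36
s = 36

36 m


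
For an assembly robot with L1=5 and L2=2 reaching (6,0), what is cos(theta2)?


Given: L1 = 5, L2 = 2, target (x, y) = (6, 0)
Using cos(theta2) = (x^2 + y^2 - L1^2 - L2^2) / (2*L1*L2)
x^2 + y^2 = 6^2 + 0 = 36
L1^2 + L2^2 = 25 + 4 = 29
Numerator = 36 - 29 = 7
Denominator = 2*5*2 = 20
cos(theta2) = 7/20 = 7/20

7/20


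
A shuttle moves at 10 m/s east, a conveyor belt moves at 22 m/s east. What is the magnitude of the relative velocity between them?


Given: v_A = 10 m/s east, v_B = 22 m/s east
Both move in the same direction; relative speed = |v_A - v_B|
|10 - 22| = |-12|
= 12 m/s

12 m/s


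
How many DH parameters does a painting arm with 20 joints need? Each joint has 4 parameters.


Given: 20 joints, 4 DH parameters per joint (d, theta, a, alpha)
Total DH parameters = number_of_joints * 4
Total = 20 * 4
Total = 80

80


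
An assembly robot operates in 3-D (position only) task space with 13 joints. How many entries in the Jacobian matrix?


Given: task space dimension = 3, joints = 13
Jacobian is a 3 x 13 matrix
Total entries = rows * columns
Total = 3 * 13
Total = 39

39


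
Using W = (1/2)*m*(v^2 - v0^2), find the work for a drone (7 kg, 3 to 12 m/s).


Given: m = 7 kg, v0 = 3 m/s, v = 12 m/s
Using W = (1/2)*m*(v^2 - v0^2)
v^2 = 12^2 = 144
v0^2 = 3^2 = 9
v^2 - v0^2 = 144 - 9 = 135
W = (1/2)*7*135 = 945/2 J

945/2 J


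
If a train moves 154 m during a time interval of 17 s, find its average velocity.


Given: distance d = 154 m, time t = 17 s
Using v = d / t
v = 154 / 17
v = 154/17 m/s

154/17 m/s


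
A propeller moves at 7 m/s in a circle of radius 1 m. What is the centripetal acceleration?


Given: v = 7 m/s, r = 1 m
Using a_c = v^2 / r
a_c = 7^2 / 1
a_c = 49 / 1
a_c = 49 m/s^2

49 m/s^2


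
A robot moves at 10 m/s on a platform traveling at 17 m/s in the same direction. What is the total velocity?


Given: object velocity = 10 m/s, platform velocity = 17 m/s (same direction)
Using classical velocity addition: v_total = v_object + v_platform
v_total = 10 + 17
v_total = 27 m/s

27 m/s


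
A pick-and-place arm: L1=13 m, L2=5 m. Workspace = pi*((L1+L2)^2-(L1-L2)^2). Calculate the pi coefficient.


Given: L1 = 13, L2 = 5
(L1+L2)^2 = (18)^2 = 324
(L1-L2)^2 = (8)^2 = 64
Difference = 324 - 64 = 260
This equals 4*L1*L2 = 4*13*5 = 260
Workspace area = 260*pi

260


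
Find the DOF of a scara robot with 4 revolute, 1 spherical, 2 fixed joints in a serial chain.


Given: serial robot with 4 revolute, 1 spherical, 2 fixed joints
DOF contribution per joint type: revolute=1, prismatic=1, spherical=3, fixed=0
DOF = 4*1 + 1*3 + 2*0
DOF = 7

7


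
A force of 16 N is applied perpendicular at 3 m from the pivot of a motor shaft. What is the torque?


Given: F = 16 N, r = 3 m, angle = 90 deg (perpendicular)
Using tau = F * r * sin(90)
sin(90) = 1
tau = 16 * 3 * 1
tau = 48 Nm

48 Nm


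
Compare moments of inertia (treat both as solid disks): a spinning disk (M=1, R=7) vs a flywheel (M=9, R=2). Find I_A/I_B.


Given: M1=1 kg, R1=7 m, M2=9 kg, R2=2 m
For a disk: I = (1/2)*M*R^2, so I_A/I_B = (M1*R1^2)/(M2*R2^2)
M1*R1^2 = 1*49 = 49
M2*R2^2 = 9*4 = 36
I_A/I_B = 49/36 = 49/36

49/36


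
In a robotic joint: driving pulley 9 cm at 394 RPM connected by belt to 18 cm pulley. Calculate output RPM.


Given: D1 = 9 cm, w1 = 394 RPM, D2 = 18 cm
Using D1*w1 = D2*w2
w2 = D1*w1 / D2
w2 = 9*394 / 18
w2 = 3546 / 18
w2 = 197 RPM

197 RPM


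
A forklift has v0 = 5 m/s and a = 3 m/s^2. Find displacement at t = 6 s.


Given: v0 = 5 m/s, a = 3 m/s^2, t = 6 s
Using s = v0*t + (1/2)*a*t^2
s = 5*6 + (1/2)*3*6^2
s = 30 + (1/2)*108
s = 30 + 54
s = 84

84 m


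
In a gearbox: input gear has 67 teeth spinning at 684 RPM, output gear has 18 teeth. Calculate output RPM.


Given: N1 = 67 teeth, w1 = 684 RPM, N2 = 18 teeth
Using N1*w1 = N2*w2
w2 = N1*w1 / N2
w2 = 67*684 / 18
w2 = 45828 / 18
w2 = 2546 RPM

2546 RPM


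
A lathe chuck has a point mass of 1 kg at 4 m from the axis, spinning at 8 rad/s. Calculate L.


Given: m = 1 kg, r = 4 m, omega = 8 rad/s
For a point mass: I = m*r^2
I = 1*4^2 = 1*16 = 16
L = I*omega = 16*8
L = 128 kg*m^2/s

128 kg*m^2/s


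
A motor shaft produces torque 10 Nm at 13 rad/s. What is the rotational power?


Given: tau = 10 Nm, omega = 13 rad/s
Using P = tau * omega
P = 10 * 13
P = 130 W

130 W


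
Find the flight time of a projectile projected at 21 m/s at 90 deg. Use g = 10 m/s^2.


Given: v0 = 21 m/s, theta = 90 deg, g = 10 m/s^2
sin(90) = 1
Using T = 2*v0*sin(theta) / g
T = 2*21*1 / 10
T = 42 / 10
T = 21/5 s

21/5 s


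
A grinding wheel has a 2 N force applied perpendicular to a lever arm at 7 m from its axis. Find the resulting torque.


Given: F = 2 N, r = 7 m, angle = 90 deg (perpendicular)
Using tau = F * r * sin(90)
sin(90) = 1
tau = 2 * 7 * 1
tau = 14 Nm

14 Nm


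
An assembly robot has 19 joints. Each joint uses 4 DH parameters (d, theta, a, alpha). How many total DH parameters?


Given: 19 joints, 4 DH parameters per joint (d, theta, a, alpha)
Total DH parameters = number_of_joints * 4
Total = 19 * 4
Total = 76

76


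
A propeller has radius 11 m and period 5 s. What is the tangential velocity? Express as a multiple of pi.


Given: radius r = 11 m, period T = 5 s
Using v = 2*pi*r / T
v = 2*pi*11 / 5
v = 22*pi / 5
v = 22/5*pi m/s

22/5*pi m/s


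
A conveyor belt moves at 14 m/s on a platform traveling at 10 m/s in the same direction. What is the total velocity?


Given: object velocity = 14 m/s, platform velocity = 10 m/s (same direction)
Using classical velocity addition: v_total = v_object + v_platform
v_total = 14 + 10
v_total = 24 m/s

24 m/s


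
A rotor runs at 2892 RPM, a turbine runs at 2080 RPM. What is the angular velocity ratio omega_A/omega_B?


Given: RPM_A = 2892, RPM_B = 2080
omega = 2*pi*RPM/60, so omega_A/omega_B = RPM_A / RPM_B
omega_A/omega_B = 2892 / 2080
omega_A/omega_B = 723/520

723/520


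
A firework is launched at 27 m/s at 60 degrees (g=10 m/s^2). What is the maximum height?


Given: v0 = 27 m/s, theta = 60 deg, g = 10 m/s^2
sin^2(60) = 3/4
Using H = v0^2 * sin^2(theta) / (2*g)
H = 27^2 * 3/4 / (2*10)
H = 729 * 3/4 / 20
H = 2187/4 / 20
H = 2187/80 m

2187/80 m


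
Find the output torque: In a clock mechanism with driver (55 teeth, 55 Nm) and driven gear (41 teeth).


Given: N1 = 55, N2 = 41, T1 = 55 Nm
Using T2/T1 = N2/N1
T2 = T1 * N2 / N1
T2 = 55 * 41 / 55
T2 = 2255 / 55
T2 = 41 Nm

41 Nm


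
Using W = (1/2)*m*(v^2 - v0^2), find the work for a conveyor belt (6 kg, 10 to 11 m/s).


Given: m = 6 kg, v0 = 10 m/s, v = 11 m/s
Using W = (1/2)*m*(v^2 - v0^2)
v^2 = 11^2 = 121
v0^2 = 10^2 = 100
v^2 - v0^2 = 121 - 100 = 21
W = (1/2)*6*21 = 63 J

63 J


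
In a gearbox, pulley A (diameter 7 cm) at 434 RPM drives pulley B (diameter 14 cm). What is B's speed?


Given: D1 = 7 cm, w1 = 434 RPM, D2 = 14 cm
Using D1*w1 = D2*w2
w2 = D1*w1 / D2
w2 = 7*434 / 14
w2 = 3038 / 14
w2 = 217 RPM

217 RPM


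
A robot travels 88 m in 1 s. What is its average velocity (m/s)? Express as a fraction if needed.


Given: distance d = 88 m, time t = 1 s
Using v = d / t
v = 88 / 1
v = 88 m/s

88 m/s


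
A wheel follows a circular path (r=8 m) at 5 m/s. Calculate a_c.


Given: v = 5 m/s, r = 8 m
Using a_c = v^2 / r
a_c = 5^2 / 8
a_c = 25 / 8
a_c = 25/8 m/s^2

25/8 m/s^2


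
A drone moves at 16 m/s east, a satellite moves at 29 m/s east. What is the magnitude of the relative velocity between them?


Given: v_A = 16 m/s east, v_B = 29 m/s east
Both move in the same direction; relative speed = |v_A - v_B|
|16 - 29| = |-13|
= 13 m/s

13 m/s


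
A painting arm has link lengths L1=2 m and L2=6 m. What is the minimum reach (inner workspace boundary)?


Given: L1 = 2 m, L2 = 6 m
For a 2-link planar arm, min reach = |L1 - L2| (second link folded back)
Min reach = |2 - 6|
Min reach = 4 m

4 m


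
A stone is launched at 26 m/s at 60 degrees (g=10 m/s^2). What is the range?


Given: v0 = 26 m/s, theta = 60 deg, g = 10 m/s^2
sin(2*60) = sin(120) = sqrt(3)/2
Using R = v0^2 * sin(2*theta) / g
R = 26^2 * (sqrt(3)/2) / 10
R = 676 * sqrt(3) / 20
R = 169/5*sqrt(3) m

169/5*sqrt(3) m


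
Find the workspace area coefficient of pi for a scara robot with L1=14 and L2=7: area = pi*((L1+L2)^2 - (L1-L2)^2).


Given: L1 = 14, L2 = 7
(L1+L2)^2 = (21)^2 = 441
(L1-L2)^2 = (7)^2 = 49
Difference = 441 - 49 = 392
This equals 4*L1*L2 = 4*14*7 = 392
Workspace area = 392*pi

392


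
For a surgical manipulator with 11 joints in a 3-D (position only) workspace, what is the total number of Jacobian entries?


Given: task space dimension = 3, joints = 11
Jacobian is a 3 x 11 matrix
Total entries = rows * columns
Total = 3 * 11
Total = 33

33


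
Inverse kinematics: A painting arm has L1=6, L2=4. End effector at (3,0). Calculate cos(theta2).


Given: L1 = 6, L2 = 4, target (x, y) = (3, 0)
Using cos(theta2) = (x^2 + y^2 - L1^2 - L2^2) / (2*L1*L2)
x^2 + y^2 = 3^2 + 0 = 9
L1^2 + L2^2 = 36 + 16 = 52
Numerator = 9 - 52 = -43
Denominator = 2*6*4 = 48
cos(theta2) = -43/48 = -43/48

-43/48


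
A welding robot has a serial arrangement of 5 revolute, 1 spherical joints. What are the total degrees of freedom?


Given: serial robot with 5 revolute, 1 spherical joints
DOF contribution per joint type: revolute=1, prismatic=1, spherical=3, fixed=0
DOF = 5*1 + 1*3
DOF = 8

8


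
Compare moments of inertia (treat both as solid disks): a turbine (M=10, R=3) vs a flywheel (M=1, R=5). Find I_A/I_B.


Given: M1=10 kg, R1=3 m, M2=1 kg, R2=5 m
For a disk: I = (1/2)*M*R^2, so I_A/I_B = (M1*R1^2)/(M2*R2^2)
M1*R1^2 = 10*9 = 90
M2*R2^2 = 1*25 = 25
I_A/I_B = 90/25 = 18/5

18/5


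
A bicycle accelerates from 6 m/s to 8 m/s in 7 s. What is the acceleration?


Given: initial velocity v0 = 6 m/s, final velocity v = 8 m/s, time t = 7 s
Using a = (v - v0) / t
a = (8 - 6) / 7
a = 2 / 7
a = 2/7 m/s^2

2/7 m/s^2


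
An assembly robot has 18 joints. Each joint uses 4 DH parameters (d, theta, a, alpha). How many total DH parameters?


Given: 18 joints, 4 DH parameters per joint (d, theta, a, alpha)
Total DH parameters = number_of_joints * 4
Total = 18 * 4
Total = 72

72


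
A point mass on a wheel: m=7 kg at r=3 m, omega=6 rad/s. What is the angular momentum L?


Given: m = 7 kg, r = 3 m, omega = 6 rad/s
For a point mass: I = m*r^2
I = 7*3^2 = 7*9 = 63
L = I*omega = 63*6
L = 378 kg*m^2/s

378 kg*m^2/s


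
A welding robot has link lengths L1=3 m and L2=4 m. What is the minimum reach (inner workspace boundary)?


Given: L1 = 3 m, L2 = 4 m
For a 2-link planar arm, min reach = |L1 - L2| (second link folded back)
Min reach = |3 - 4|
Min reach = 1 m

1 m


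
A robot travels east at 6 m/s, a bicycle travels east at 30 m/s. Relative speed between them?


Given: v_A = 6 m/s east, v_B = 30 m/s east
Both move in the same direction; relative speed = |v_A - v_B|
|6 - 30| = |-24|
= 24 m/s

24 m/s


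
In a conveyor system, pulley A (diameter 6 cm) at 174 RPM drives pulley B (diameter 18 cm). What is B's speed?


Given: D1 = 6 cm, w1 = 174 RPM, D2 = 18 cm
Using D1*w1 = D2*w2
w2 = D1*w1 / D2
w2 = 6*174 / 18
w2 = 1044 / 18
w2 = 58 RPM

58 RPM


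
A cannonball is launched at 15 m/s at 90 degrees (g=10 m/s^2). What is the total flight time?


Given: v0 = 15 m/s, theta = 90 deg, g = 10 m/s^2
sin(90) = 1
Using T = 2*v0*sin(theta) / g
T = 2*15*1 / 10
T = 30 / 10
T = 3 s

3 s


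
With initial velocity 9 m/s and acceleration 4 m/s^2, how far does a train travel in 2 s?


Given: v0 = 9 m/s, a = 4 m/s^2, t = 2 s
Using s = v0*t + (1/2)*a*t^2
s = 9*2 + (1/2)*4*2^2
s = 18 + (1/2)*16
s = 18 + 8
s = 26

26 m


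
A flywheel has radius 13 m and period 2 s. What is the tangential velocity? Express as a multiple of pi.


Given: radius r = 13 m, period T = 2 s
Using v = 2*pi*r / T
v = 2*pi*13 / 2
v = 26*pi / 2
v = 13*pi m/s

13*pi m/s


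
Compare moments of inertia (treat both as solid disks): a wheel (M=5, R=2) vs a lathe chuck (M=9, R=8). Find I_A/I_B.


Given: M1=5 kg, R1=2 m, M2=9 kg, R2=8 m
For a disk: I = (1/2)*M*R^2, so I_A/I_B = (M1*R1^2)/(M2*R2^2)
M1*R1^2 = 5*4 = 20
M2*R2^2 = 9*64 = 576
I_A/I_B = 20/576 = 5/144

5/144


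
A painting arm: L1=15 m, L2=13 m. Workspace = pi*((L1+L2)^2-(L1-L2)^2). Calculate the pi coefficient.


Given: L1 = 15, L2 = 13
(L1+L2)^2 = (28)^2 = 784
(L1-L2)^2 = (2)^2 = 4
Difference = 784 - 4 = 780
This equals 4*L1*L2 = 4*15*13 = 780
Workspace area = 780*pi

780


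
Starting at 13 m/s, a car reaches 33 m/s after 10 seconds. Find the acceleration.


Given: initial velocity v0 = 13 m/s, final velocity v = 33 m/s, time t = 10 s
Using a = (v - v0) / t
a = (33 - 13) / 10
a = 20 / 10
a = 2 m/s^2

2 m/s^2


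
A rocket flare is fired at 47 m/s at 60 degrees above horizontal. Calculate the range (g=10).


Given: v0 = 47 m/s, theta = 60 deg, g = 10 m/s^2
sin(2*60) = sin(120) = sqrt(3)/2
Using R = v0^2 * sin(2*theta) / g
R = 47^2 * (sqrt(3)/2) / 10
R = 2209 * sqrt(3) / 20
R = 2209/20*sqrt(3) m

2209/20*sqrt(3) m


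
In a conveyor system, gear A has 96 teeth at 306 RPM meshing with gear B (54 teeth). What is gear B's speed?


Given: N1 = 96 teeth, w1 = 306 RPM, N2 = 54 teeth
Using N1*w1 = N2*w2
w2 = N1*w1 / N2
w2 = 96*306 / 54
w2 = 29376 / 54
w2 = 544 RPM

544 RPM


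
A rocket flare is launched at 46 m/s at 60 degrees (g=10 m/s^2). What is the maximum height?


Given: v0 = 46 m/s, theta = 60 deg, g = 10 m/s^2
sin^2(60) = 3/4
Using H = v0^2 * sin^2(theta) / (2*g)
H = 46^2 * 3/4 / (2*10)
H = 2116 * 3/4 / 20
H = 1587 / 20
H = 1587/20 m

1587/20 m


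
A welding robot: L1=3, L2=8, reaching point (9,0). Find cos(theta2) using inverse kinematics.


Given: L1 = 3, L2 = 8, target (x, y) = (9, 0)
Using cos(theta2) = (x^2 + y^2 - L1^2 - L2^2) / (2*L1*L2)
x^2 + y^2 = 9^2 + 0 = 81
L1^2 + L2^2 = 9 + 64 = 73
Numerator = 81 - 73 = 8
Denominator = 2*3*8 = 48
cos(theta2) = 8/48 = 1/6

1/6


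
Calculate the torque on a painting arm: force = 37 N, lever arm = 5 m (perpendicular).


Given: F = 37 N, r = 5 m, angle = 90 deg (perpendicular)
Using tau = F * r * sin(90)
sin(90) = 1
tau = 37 * 5 * 1
tau = 185 Nm

185 Nm


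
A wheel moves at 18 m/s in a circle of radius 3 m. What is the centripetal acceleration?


Given: v = 18 m/s, r = 3 m
Using a_c = v^2 / r
a_c = 18^2 / 3
a_c = 324 / 3
a_c = 108 m/s^2

108 m/s^2


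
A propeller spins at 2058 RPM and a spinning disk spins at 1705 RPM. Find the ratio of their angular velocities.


Given: RPM_A = 2058, RPM_B = 1705
omega = 2*pi*RPM/60, so omega_A/omega_B = RPM_A / RPM_B
omega_A/omega_B = 2058 / 1705
omega_A/omega_B = 2058/1705

2058/1705


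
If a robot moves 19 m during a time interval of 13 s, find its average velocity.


Given: distance d = 19 m, time t = 13 s
Using v = d / t
v = 19 / 13
v = 19/13 m/s

19/13 m/s


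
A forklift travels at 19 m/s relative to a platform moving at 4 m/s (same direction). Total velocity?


Given: object velocity = 19 m/s, platform velocity = 4 m/s (same direction)
Using classical velocity addition: v_total = v_object + v_platform
v_total = 19 + 4
v_total = 23 m/s

23 m/s


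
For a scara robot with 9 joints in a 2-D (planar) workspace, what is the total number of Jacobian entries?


Given: task space dimension = 2, joints = 9
Jacobian is a 2 x 9 matrix
Total entries = rows * columns
Total = 2 * 9
Total = 18

18


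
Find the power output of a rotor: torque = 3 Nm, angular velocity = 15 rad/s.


Given: tau = 3 Nm, omega = 15 rad/s
Using P = tau * omega
P = 3 * 15
P = 45 W

45 W


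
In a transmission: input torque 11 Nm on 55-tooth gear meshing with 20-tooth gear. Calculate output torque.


Given: N1 = 55, N2 = 20, T1 = 11 Nm
Using T2/T1 = N2/N1
T2 = T1 * N2 / N1
T2 = 11 * 20 / 55
T2 = 220 / 55
T2 = 4 Nm

4 Nm


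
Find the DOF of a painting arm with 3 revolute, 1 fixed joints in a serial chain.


Given: serial robot with 3 revolute, 1 fixed joints
DOF contribution per joint type: revolute=1, prismatic=1, spherical=3, fixed=0
DOF = 3*1 + 1*0
DOF = 3

3


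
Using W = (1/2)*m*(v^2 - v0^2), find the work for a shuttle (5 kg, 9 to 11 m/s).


Given: m = 5 kg, v0 = 9 m/s, v = 11 m/s
Using W = (1/2)*m*(v^2 - v0^2)
v^2 = 11^2 = 121
v0^2 = 9^2 = 81
v^2 - v0^2 = 121 - 81 = 40
W = (1/2)*5*40 = 100 J

100 J


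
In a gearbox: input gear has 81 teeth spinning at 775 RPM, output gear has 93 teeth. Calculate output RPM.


Given: N1 = 81 teeth, w1 = 775 RPM, N2 = 93 teeth
Using N1*w1 = N2*w2
w2 = N1*w1 / N2
w2 = 81*775 / 93
w2 = 62775 / 93
w2 = 675 RPM

675 RPM


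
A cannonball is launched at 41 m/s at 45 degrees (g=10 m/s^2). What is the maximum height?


Given: v0 = 41 m/s, theta = 45 deg, g = 10 m/s^2
sin^2(45) = 1/2
Using H = v0^2 * sin^2(theta) / (2*g)
H = 41^2 * 1/2 / (2*10)
H = 1681 * 1/2 / 20
H = 1681/2 / 20
H = 1681/40 m

1681/40 m


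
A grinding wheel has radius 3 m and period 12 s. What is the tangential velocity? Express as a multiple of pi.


Given: radius r = 3 m, period T = 12 s
Using v = 2*pi*r / T
v = 2*pi*3 / 12
v = 6*pi / 12
v = 1/2*pi m/s

1/2*pi m/s


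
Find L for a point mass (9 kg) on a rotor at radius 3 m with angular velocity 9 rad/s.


Given: m = 9 kg, r = 3 m, omega = 9 rad/s
For a point mass: I = m*r^2
I = 9*3^2 = 9*9 = 81
L = I*omega = 81*9
L = 729 kg*m^2/s

729 kg*m^2/s


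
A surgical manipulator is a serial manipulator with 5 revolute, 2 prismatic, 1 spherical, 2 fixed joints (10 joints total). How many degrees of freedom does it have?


Given: serial robot with 5 revolute, 2 prismatic, 1 spherical, 2 fixed joints
DOF contribution per joint type: revolute=1, prismatic=1, spherical=3, fixed=0
DOF = 5*1 + 2*1 + 1*3 + 2*0
DOF = 10

10


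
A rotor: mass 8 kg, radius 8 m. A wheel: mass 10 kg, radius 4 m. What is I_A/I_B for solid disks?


Given: M1=8 kg, R1=8 m, M2=10 kg, R2=4 m
For a disk: I = (1/2)*M*R^2, so I_A/I_B = (M1*R1^2)/(M2*R2^2)
M1*R1^2 = 8*64 = 512
M2*R2^2 = 10*16 = 160
I_A/I_B = 512/160 = 16/5

16/5


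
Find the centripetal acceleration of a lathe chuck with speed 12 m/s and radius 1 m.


Given: v = 12 m/s, r = 1 m
Using a_c = v^2 / r
a_c = 12^2 / 1
a_c = 144 / 1
a_c = 144 m/s^2

144 m/s^2


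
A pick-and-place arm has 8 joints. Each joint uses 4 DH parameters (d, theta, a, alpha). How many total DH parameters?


Given: 8 joints, 4 DH parameters per joint (d, theta, a, alpha)
Total DH parameters = number_of_joints * 4
Total = 8 * 4
Total = 32

32


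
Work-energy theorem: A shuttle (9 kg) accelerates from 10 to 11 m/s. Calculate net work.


Given: m = 9 kg, v0 = 10 m/s, v = 11 m/s
Using W = (1/2)*m*(v^2 - v0^2)
v^2 = 11^2 = 121
v0^2 = 10^2 = 100
v^2 - v0^2 = 121 - 100 = 21
W = (1/2)*9*21 = 189/2 J

189/2 J


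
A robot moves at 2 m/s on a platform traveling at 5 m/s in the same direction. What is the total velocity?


Given: object velocity = 2 m/s, platform velocity = 5 m/s (same direction)
Using classical velocity addition: v_total = v_object + v_platform
v_total = 2 + 5
v_total = 7 m/s

7 m/s


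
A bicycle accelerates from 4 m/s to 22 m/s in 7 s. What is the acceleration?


Given: initial velocity v0 = 4 m/s, final velocity v = 22 m/s, time t = 7 s
Using a = (v - v0) / t
a = (22 - 4) / 7
a = 18 / 7
a = 18/7 m/s^2

18/7 m/s^2


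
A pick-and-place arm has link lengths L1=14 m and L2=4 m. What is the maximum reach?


Given: L1 = 14 m, L2 = 4 m
For a 2-link planar arm, max reach = L1 + L2 (fully extended)
Max reach = 14 + 4
Max reach = 18 m

18 m


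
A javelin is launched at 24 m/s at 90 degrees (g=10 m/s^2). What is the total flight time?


Given: v0 = 24 m/s, theta = 90 deg, g = 10 m/s^2
sin(90) = 1
Using T = 2*v0*sin(theta) / g
T = 2*24*1 / 10
T = 48 / 10
T = 24/5 s

24/5 s


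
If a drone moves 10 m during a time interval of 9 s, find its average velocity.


Given: distance d = 10 m, time t = 9 s
Using v = d / t
v = 10 / 9
v = 10/9 m/s

10/9 m/s


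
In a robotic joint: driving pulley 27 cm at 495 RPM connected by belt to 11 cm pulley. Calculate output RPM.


Given: D1 = 27 cm, w1 = 495 RPM, D2 = 11 cm
Using D1*w1 = D2*w2
w2 = D1*w1 / D2
w2 = 27*495 / 11
w2 = 13365 / 11
w2 = 1215 RPM

1215 RPM


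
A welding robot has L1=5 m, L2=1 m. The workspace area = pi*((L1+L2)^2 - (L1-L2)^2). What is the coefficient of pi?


Given: L1 = 5, L2 = 1
(L1+L2)^2 = (6)^2 = 36
(L1-L2)^2 = (4)^2 = 16
Difference = 36 - 16 = 20
This equals 4*L1*L2 = 4*5*1 = 20
Workspace area = 20*pi

20


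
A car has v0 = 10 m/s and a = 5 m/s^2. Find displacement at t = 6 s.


Given: v0 = 10 m/s, a = 5 m/s^2, t = 6 s
Using s = v0*t + (1/2)*a*t^2
s = 10*6 + (1/2)*5*6^2
s = 60 + (1/2)*180
s = 60 + 90
s = 150

150 m


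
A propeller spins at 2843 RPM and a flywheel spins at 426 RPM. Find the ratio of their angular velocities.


Given: RPM_A = 2843, RPM_B = 426
omega = 2*pi*RPM/60, so omega_A/omega_B = RPM_A / RPM_B
omega_A/omega_B = 2843 / 426
omega_A/omega_B = 2843/426

2843/426


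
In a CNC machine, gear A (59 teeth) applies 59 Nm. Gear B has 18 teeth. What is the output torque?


Given: N1 = 59, N2 = 18, T1 = 59 Nm
Using T2/T1 = N2/N1
T2 = T1 * N2 / N1
T2 = 59 * 18 / 59
T2 = 1062 / 59
T2 = 18 Nm

18 Nm


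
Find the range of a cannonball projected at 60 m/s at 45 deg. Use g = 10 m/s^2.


Given: v0 = 60 m/s, theta = 45 deg, g = 10 m/s^2
sin(2*45) = sin(90) = 1
Using R = v0^2 * sin(2*theta) / g
R = 60^2 * 1 / 10
R = 3600 / 10
R = 360 m

360 m


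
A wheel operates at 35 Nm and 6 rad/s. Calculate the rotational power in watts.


Given: tau = 35 Nm, omega = 6 rad/s
Using P = tau * omega
P = 35 * 6
P = 210 W

210 W


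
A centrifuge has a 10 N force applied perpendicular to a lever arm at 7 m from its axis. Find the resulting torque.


Given: F = 10 N, r = 7 m, angle = 90 deg (perpendicular)
Using tau = F * r * sin(90)
sin(90) = 1
tau = 10 * 7 * 1
tau = 70 Nm

70 Nm


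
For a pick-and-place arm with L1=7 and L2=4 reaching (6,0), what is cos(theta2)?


Given: L1 = 7, L2 = 4, target (x, y) = (6, 0)
Using cos(theta2) = (x^2 + y^2 - L1^2 - L2^2) / (2*L1*L2)
x^2 + y^2 = 6^2 + 0 = 36
L1^2 + L2^2 = 49 + 16 = 65
Numerator = 36 - 65 = -29
Denominator = 2*7*4 = 56
cos(theta2) = -29/56 = -29/56

-29/56


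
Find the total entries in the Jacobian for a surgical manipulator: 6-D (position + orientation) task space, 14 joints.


Given: task space dimension = 6, joints = 14
Jacobian is a 6 x 14 matrix
Total entries = rows * columns
Total = 6 * 14
Total = 84

84


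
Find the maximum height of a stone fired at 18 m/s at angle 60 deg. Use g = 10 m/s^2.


Given: v0 = 18 m/s, theta = 60 deg, g = 10 m/s^2
sin^2(60) = 3/4
Using H = v0^2 * sin^2(theta) / (2*g)
H = 18^2 * 3/4 / (2*10)
H = 324 * 3/4 / 20
H = 243 / 20
H = 243/20 m

243/20 m


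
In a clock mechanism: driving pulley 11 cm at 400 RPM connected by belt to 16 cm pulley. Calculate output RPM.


Given: D1 = 11 cm, w1 = 400 RPM, D2 = 16 cm
Using D1*w1 = D2*w2
w2 = D1*w1 / D2
w2 = 11*400 / 16
w2 = 4400 / 16
w2 = 275 RPM

275 RPM


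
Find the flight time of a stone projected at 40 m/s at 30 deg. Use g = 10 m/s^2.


Given: v0 = 40 m/s, theta = 30 deg, g = 10 m/s^2
sin(30) = 1/2
Using T = 2*v0*sin(theta) / g
T = 2*40*1/2 / 10
T = 40 / 10
T = 4 s

4 s


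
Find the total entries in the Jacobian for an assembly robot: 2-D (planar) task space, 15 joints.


Given: task space dimension = 2, joints = 15
Jacobian is a 2 x 15 matrix
Total entries = rows * columns
Total = 2 * 15
Total = 30

30


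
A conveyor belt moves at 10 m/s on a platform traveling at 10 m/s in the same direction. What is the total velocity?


Given: object velocity = 10 m/s, platform velocity = 10 m/s (same direction)
Using classical velocity addition: v_total = v_object + v_platform
v_total = 10 + 10
v_total = 20 m/s

20 m/s


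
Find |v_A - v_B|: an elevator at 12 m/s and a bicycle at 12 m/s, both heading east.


Given: v_A = 12 m/s east, v_B = 12 m/s east
Both move in the same direction; relative speed = |v_A - v_B|
|12 - 12| = |0|
= 0 m/s

0 m/s


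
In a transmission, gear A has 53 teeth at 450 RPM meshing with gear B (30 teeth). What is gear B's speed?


Given: N1 = 53 teeth, w1 = 450 RPM, N2 = 30 teeth
Using N1*w1 = N2*w2
w2 = N1*w1 / N2
w2 = 53*450 / 30
w2 = 23850 / 30
w2 = 795 RPM

795 RPM


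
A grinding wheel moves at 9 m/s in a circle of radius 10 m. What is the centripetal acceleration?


Given: v = 9 m/s, r = 10 m
Using a_c = v^2 / r
a_c = 9^2 / 10
a_c = 81 / 10
a_c = 81/10 m/s^2

81/10 m/s^2


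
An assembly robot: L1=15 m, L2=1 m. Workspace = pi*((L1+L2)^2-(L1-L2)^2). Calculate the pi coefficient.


Given: L1 = 15, L2 = 1
(L1+L2)^2 = (16)^2 = 256
(L1-L2)^2 = (14)^2 = 196
Difference = 256 - 196 = 60
This equals 4*L1*L2 = 4*15*1 = 60
Workspace area = 60*pi

60


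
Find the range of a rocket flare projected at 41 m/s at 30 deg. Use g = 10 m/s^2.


Given: v0 = 41 m/s, theta = 30 deg, g = 10 m/s^2
sin(2*30) = sin(60) = sqrt(3)/2
Using R = v0^2 * sin(2*theta) / g
R = 41^2 * (sqrt(3)/2) / 10
R = 1681 * sqrt(3) / 20
R = 1681/20*sqrt(3) m

1681/20*sqrt(3) m


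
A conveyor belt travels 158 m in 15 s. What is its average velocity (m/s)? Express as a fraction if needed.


Given: distance d = 158 m, time t = 15 s
Using v = d / t
v = 158 / 15
v = 158/15 m/s

158/15 m/s


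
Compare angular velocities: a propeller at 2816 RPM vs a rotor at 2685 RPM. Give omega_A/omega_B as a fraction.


Given: RPM_A = 2816, RPM_B = 2685
omega = 2*pi*RPM/60, so omega_A/omega_B = RPM_A / RPM_B
omega_A/omega_B = 2816 / 2685
omega_A/omega_B = 2816/2685

2816/2685


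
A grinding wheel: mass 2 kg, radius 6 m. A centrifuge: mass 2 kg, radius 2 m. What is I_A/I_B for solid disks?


Given: M1=2 kg, R1=6 m, M2=2 kg, R2=2 m
For a disk: I = (1/2)*M*R^2, so I_A/I_B = (M1*R1^2)/(M2*R2^2)
M1*R1^2 = 2*36 = 72
M2*R2^2 = 2*4 = 8
I_A/I_B = 72/8 = 9

9


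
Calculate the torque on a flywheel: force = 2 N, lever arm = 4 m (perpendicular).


Given: F = 2 N, r = 4 m, angle = 90 deg (perpendicular)
Using tau = F * r * sin(90)
sin(90) = 1
tau = 2 * 4 * 1
tau = 8 Nm

8 Nm


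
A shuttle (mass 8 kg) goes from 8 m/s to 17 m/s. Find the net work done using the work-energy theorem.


Given: m = 8 kg, v0 = 8 m/s, v = 17 m/s
Using W = (1/2)*m*(v^2 - v0^2)
v^2 = 17^2 = 289
v0^2 = 8^2 = 64
v^2 - v0^2 = 289 - 64 = 225
W = (1/2)*8*225 = 900 J

900 J


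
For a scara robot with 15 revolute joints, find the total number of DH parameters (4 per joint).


Given: 15 joints, 4 DH parameters per joint (d, theta, a, alpha)
Total DH parameters = number_of_joints * 4
Total = 15 * 4
Total = 60

60


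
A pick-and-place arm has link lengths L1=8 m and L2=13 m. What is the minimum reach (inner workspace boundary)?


Given: L1 = 8 m, L2 = 13 m
For a 2-link planar arm, min reach = |L1 - L2| (second link folded back)
Min reach = |8 - 13|
Min reach = 5 m

5 m


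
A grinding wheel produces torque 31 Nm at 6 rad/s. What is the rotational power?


Given: tau = 31 Nm, omega = 6 rad/s
Using P = tau * omega
P = 31 * 6
P = 186 W

186 W


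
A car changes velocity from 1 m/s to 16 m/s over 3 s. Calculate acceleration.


Given: initial velocity v0 = 1 m/s, final velocity v = 16 m/s, time t = 3 s
Using a = (v - v0) / t
a = (16 - 1) / 3
a = 15 / 3
a = 5 m/s^2

5 m/s^2


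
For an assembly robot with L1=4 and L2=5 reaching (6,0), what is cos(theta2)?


Given: L1 = 4, L2 = 5, target (x, y) = (6, 0)
Using cos(theta2) = (x^2 + y^2 - L1^2 - L2^2) / (2*L1*L2)
x^2 + y^2 = 6^2 + 0 = 36
L1^2 + L2^2 = 16 + 25 = 41
Numerator = 36 - 41 = -5
Denominator = 2*4*5 = 40
cos(theta2) = -5/40 = -1/8

-1/8


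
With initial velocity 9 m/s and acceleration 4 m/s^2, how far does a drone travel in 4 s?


Given: v0 = 9 m/s, a = 4 m/s^2, t = 4 s
Using s = v0*t + (1/2)*a*t^2
s = 9*4 + (1/2)*4*4^2
s = 36 + (1/2)*64
s = 36 + 32
s = 68

68 m


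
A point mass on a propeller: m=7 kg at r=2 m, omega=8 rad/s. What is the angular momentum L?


Given: m = 7 kg, r = 2 m, omega = 8 rad/s
For a point mass: I = m*r^2
I = 7*2^2 = 7*4 = 28
L = I*omega = 28*8
L = 224 kg*m^2/s

224 kg*m^2/s


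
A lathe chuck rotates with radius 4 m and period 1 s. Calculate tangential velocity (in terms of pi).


Given: radius r = 4 m, period T = 1 s
Using v = 2*pi*r / T
v = 2*pi*4 / 1
v = 8*pi / 1
v = 8*pi m/s

8*pi m/s


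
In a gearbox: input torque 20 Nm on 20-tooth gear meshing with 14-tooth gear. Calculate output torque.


Given: N1 = 20, N2 = 14, T1 = 20 Nm
Using T2/T1 = N2/N1
T2 = T1 * N2 / N1
T2 = 20 * 14 / 20
T2 = 280 / 20
T2 = 14 Nm

14 Nm


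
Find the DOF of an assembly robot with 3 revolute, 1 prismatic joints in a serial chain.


Given: serial robot with 3 revolute, 1 prismatic joints
DOF contribution per joint type: revolute=1, prismatic=1, spherical=3, fixed=0
DOF = 3*1 + 1*1
DOF = 4

4


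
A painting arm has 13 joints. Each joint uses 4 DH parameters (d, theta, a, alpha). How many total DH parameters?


Given: 13 joints, 4 DH parameters per joint (d, theta, a, alpha)
Total DH parameters = number_of_joints * 4
Total = 13 * 4
Total = 52

52


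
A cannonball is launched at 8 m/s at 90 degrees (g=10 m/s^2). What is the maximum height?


Given: v0 = 8 m/s, theta = 90 deg, g = 10 m/s^2
sin^2(90) = 1
Using H = v0^2 * sin^2(theta) / (2*g)
H = 8^2 * 1 / (2*10)
H = 64 * 1 / 20
H = 64 / 20
H = 16/5 m

16/5 m


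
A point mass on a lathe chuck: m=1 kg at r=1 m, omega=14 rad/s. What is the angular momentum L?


Given: m = 1 kg, r = 1 m, omega = 14 rad/s
For a point mass: I = m*r^2
I = 1*1^2 = 1*1 = 1
L = I*omega = 1*14
L = 14 kg*m^2/s

14 kg*m^2/s


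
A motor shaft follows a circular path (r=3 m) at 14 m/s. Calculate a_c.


Given: v = 14 m/s, r = 3 m
Using a_c = v^2 / r
a_c = 14^2 / 3
a_c = 196 / 3
a_c = 196/3 m/s^2

196/3 m/s^2


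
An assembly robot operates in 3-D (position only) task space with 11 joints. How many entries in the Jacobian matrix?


Given: task space dimension = 3, joints = 11
Jacobian is a 3 x 11 matrix
Total entries = rows * columns
Total = 3 * 11
Total = 33

33


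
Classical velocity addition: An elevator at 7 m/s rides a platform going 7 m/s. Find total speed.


Given: object velocity = 7 m/s, platform velocity = 7 m/s (same direction)
Using classical velocity addition: v_total = v_object + v_platform
v_total = 7 + 7
v_total = 14 m/s

14 m/s


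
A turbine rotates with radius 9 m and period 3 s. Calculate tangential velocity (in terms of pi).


Given: radius r = 9 m, period T = 3 s
Using v = 2*pi*r / T
v = 2*pi*9 / 3
v = 18*pi / 3
v = 6*pi m/s

6*pi m/s


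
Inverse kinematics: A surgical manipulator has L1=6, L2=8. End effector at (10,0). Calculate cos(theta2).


Given: L1 = 6, L2 = 8, target (x, y) = (10, 0)
Using cos(theta2) = (x^2 + y^2 - L1^2 - L2^2) / (2*L1*L2)
x^2 + y^2 = 10^2 + 0 = 100
L1^2 + L2^2 = 36 + 64 = 100
Numerator = 100 - 100 = 0
Denominator = 2*6*8 = 96
cos(theta2) = 0/96 = 0

0


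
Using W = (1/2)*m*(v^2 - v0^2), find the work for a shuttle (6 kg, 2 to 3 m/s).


Given: m = 6 kg, v0 = 2 m/s, v = 3 m/s
Using W = (1/2)*m*(v^2 - v0^2)
v^2 = 3^2 = 9
v0^2 = 2^2 = 4
v^2 - v0^2 = 9 - 4 = 5
W = (1/2)*6*5 = 15 J

15 J


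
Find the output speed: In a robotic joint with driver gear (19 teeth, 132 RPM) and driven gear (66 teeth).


Given: N1 = 19 teeth, w1 = 132 RPM, N2 = 66 teeth
Using N1*w1 = N2*w2
w2 = N1*w1 / N2
w2 = 19*132 / 66
w2 = 2508 / 66
w2 = 38 RPM

38 RPM


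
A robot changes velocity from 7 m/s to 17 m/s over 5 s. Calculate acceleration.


Given: initial velocity v0 = 7 m/s, final velocity v = 17 m/s, time t = 5 s
Using a = (v - v0) / t
a = (17 - 7) / 5
a = 10 / 5
a = 2 m/s^2

2 m/s^2


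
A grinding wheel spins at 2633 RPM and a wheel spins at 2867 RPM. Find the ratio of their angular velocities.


Given: RPM_A = 2633, RPM_B = 2867
omega = 2*pi*RPM/60, so omega_A/omega_B = RPM_A / RPM_B
omega_A/omega_B = 2633 / 2867
omega_A/omega_B = 2633/2867

2633/2867


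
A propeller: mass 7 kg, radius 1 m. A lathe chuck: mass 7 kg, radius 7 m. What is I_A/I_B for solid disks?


Given: M1=7 kg, R1=1 m, M2=7 kg, R2=7 m
For a disk: I = (1/2)*M*R^2, so I_A/I_B = (M1*R1^2)/(M2*R2^2)
M1*R1^2 = 7*1 = 7
M2*R2^2 = 7*49 = 343
I_A/I_B = 7/343 = 1/49

1/49


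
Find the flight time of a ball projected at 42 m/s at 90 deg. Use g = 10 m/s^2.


Given: v0 = 42 m/s, theta = 90 deg, g = 10 m/s^2
sin(90) = 1
Using T = 2*v0*sin(theta) / g
T = 2*42*1 / 10
T = 84 / 10
T = 42/5 s

42/5 s


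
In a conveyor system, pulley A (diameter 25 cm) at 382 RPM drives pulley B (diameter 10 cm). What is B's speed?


Given: D1 = 25 cm, w1 = 382 RPM, D2 = 10 cm
Using D1*w1 = D2*w2
w2 = D1*w1 / D2
w2 = 25*382 / 10
w2 = 9550 / 10
w2 = 955 RPM

955 RPM


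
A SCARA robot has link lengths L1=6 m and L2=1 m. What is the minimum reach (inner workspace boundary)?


Given: L1 = 6 m, L2 = 1 m
For a 2-link planar arm, min reach = |L1 - L2| (second link folded back)
Min reach = |6 - 1|
Min reach = 5 m

5 m


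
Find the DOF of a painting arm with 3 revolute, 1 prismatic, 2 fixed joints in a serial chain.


Given: serial robot with 3 revolute, 1 prismatic, 2 fixed joints
DOF contribution per joint type: revolute=1, prismatic=1, spherical=3, fixed=0
DOF = 3*1 + 1*1 + 2*0
DOF = 4

4


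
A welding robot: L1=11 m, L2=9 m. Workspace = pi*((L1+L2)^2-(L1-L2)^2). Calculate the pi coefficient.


Given: L1 = 11, L2 = 9
(L1+L2)^2 = (20)^2 = 400
(L1-L2)^2 = (2)^2 = 4
Difference = 400 - 4 = 396
This equals 4*L1*L2 = 4*11*9 = 396
Workspace area = 396*pi

396


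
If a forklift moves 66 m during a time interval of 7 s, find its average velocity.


Given: distance d = 66 m, time t = 7 s
Using v = d / t
v = 66 / 7
v = 66/7 m/s

66/7 m/s


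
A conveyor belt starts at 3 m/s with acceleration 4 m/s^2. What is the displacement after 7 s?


Given: v0 = 3 m/s, a = 4 m/s^2, t = 7 s
Using s = v0*t + (1/2)*a*t^2
s = 3*7 + (1/2)*4*7^2
s = 21 + (1/2)*196
s = 21 + 98
s = 119

119 m


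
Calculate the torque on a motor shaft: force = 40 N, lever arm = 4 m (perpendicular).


Given: F = 40 N, r = 4 m, angle = 90 deg (perpendicular)
Using tau = F * r * sin(90)
sin(90) = 1
tau = 40 * 4 * 1
tau = 160 Nm

160 Nm


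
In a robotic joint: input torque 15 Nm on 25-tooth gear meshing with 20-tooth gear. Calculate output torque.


Given: N1 = 25, N2 = 20, T1 = 15 Nm
Using T2/T1 = N2/N1
T2 = T1 * N2 / N1
T2 = 15 * 20 / 25
T2 = 300 / 25
T2 = 12 Nm

12 Nm


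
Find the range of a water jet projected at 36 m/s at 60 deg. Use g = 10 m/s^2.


Given: v0 = 36 m/s, theta = 60 deg, g = 10 m/s^2
sin(2*60) = sin(120) = sqrt(3)/2
Using R = v0^2 * sin(2*theta) / g
R = 36^2 * (sqrt(3)/2) / 10
R = 1296 * sqrt(3) / 20
R = 324/5*sqrt(3) m

324/5*sqrt(3) m


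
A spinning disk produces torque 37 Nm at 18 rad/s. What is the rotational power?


Given: tau = 37 Nm, omega = 18 rad/s
Using P = tau * omega
P = 37 * 18
P = 666 W

666 W


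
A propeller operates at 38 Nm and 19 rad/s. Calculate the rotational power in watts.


Given: tau = 38 Nm, omega = 19 rad/s
Using P = tau * omega
P = 38 * 19
P = 722 W

722 W


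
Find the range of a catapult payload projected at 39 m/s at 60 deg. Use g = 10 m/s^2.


Given: v0 = 39 m/s, theta = 60 deg, g = 10 m/s^2
sin(2*60) = sin(120) = sqrt(3)/2
Using R = v0^2 * sin(2*theta) / g
R = 39^2 * (sqrt(3)/2) / 10
R = 1521 * sqrt(3) / 20
R = 1521/20*sqrt(3) m

1521/20*sqrt(3) m


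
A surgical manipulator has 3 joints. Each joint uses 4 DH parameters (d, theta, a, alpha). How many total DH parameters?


Given: 3 joints, 4 DH parameters per joint (d, theta, a, alpha)
Total DH parameters = number_of_joints * 4
Total = 3 * 4
Total = 12

12


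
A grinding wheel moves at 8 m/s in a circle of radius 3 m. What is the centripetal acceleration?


Given: v = 8 m/s, r = 3 m
Using a_c = v^2 / r
a_c = 8^2 / 3
a_c = 64 / 3
a_c = 64/3 m/s^2

64/3 m/s^2


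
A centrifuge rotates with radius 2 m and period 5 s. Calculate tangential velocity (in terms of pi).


Given: radius r = 2 m, period T = 5 s
Using v = 2*pi*r / T
v = 2*pi*2 / 5
v = 4*pi / 5
v = 4/5*pi m/s

4/5*pi m/s


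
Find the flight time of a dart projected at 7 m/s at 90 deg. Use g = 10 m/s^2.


Given: v0 = 7 m/s, theta = 90 deg, g = 10 m/s^2
sin(90) = 1
Using T = 2*v0*sin(theta) / g
T = 2*7*1 / 10
T = 14 / 10
T = 7/5 s

7/5 s


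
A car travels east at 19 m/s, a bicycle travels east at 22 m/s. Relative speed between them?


Given: v_A = 19 m/s east, v_B = 22 m/s east
Both move in the same direction; relative speed = |v_A - v_B|
|19 - 22| = |-3|
= 3 m/s

3 m/s


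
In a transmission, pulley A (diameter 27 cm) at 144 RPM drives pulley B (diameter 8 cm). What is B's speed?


Given: D1 = 27 cm, w1 = 144 RPM, D2 = 8 cm
Using D1*w1 = D2*w2
w2 = D1*w1 / D2
w2 = 27*144 / 8
w2 = 3888 / 8
w2 = 486 RPM

486 RPM
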